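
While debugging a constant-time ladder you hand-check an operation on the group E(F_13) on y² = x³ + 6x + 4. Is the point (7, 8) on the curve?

y² = 8² ≡ 12; x³ + 6x + 4 = 389 ≡ 12 (mod 13). 12 = 12.

yes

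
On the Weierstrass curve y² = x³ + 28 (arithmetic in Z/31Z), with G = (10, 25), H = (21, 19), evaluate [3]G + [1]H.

First 3G:
Repeated addition: build up to 3G.
2G: tangent at (10, 25): λ = (3·10² + 0)/(2·25) ≡ 21/19. 19⁻¹ ≡ 18 (mod 31), so λ ≡ 21·18 ≡ 6.
  x = λ² - 10 - 10 = 36 - 20 ≡ 16; y = λ·(10 - 16) - 25 ≡ 1. → (16, 1)
3G: (16, 1) + (10, 25). λ = (25 - 1)/(10 - 16) ≡ 24/25 mod 31. 25⁻¹ ≡ 5 (mod 31) since 25·5 = 125 ≡ 1, so λ ≡ 27.
  x = λ² - 16 - 10 = 729 - 26 ≡ 21; y = λ·(16 - 21) - 1 ≡ 19. → (21, 19)
3G = (21, 19).
Finally 3G + H:
tangent at (21, 19): λ = (3·21² + 0)/(2·19) ≡ 21/7. 7⁻¹ ≡ 9 (mod 31), so λ ≡ 21·9 ≡ 3.
  x = λ² - 21 - 21 = 9 - 42 ≡ 29; y = λ·(21 - 29) - 19 ≡ 19. → (29, 19)

(29, 19)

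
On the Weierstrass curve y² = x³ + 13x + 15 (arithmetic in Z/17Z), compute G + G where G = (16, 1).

(15, 7)

tangent at (16, 1): λ = (3·16² + 13)/(2·1) ≡ 16/2. 2⁻¹ ≡ 9 (mod 17), so λ ≡ 16·9 ≡ 8.
  x = λ² - 16 - 16 = 64 - 32 ≡ 15; y = λ·(16 - 15) - 1 ≡ 7. → (15, 7)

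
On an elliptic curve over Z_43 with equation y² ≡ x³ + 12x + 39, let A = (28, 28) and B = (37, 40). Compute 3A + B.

First 3A:
Repeated addition: build up to 3A.
2A: tangent at (28, 28): λ = (3·28² + 12)/(2·28) ≡ 42/13. 13⁻¹ ≡ 10 (mod 43) since 13·10 = 130 ≡ 1, so λ ≡ 42·10 ≡ 33.
  x = λ² - 28 - 28 = 1089 - 56 ≡ 1; y = λ·(28 - 1) - 28 ≡ 3. → (1, 3)
3A: (1, 3) + (28, 28). λ = (28 - 3)/(28 - 1) ≡ 25/27 mod 43. 27⁻¹ ≡ 8 (mod 43), so λ ≡ 28.
  x = λ² - 1 - 28 = 784 - 29 ≡ 24; y = λ·(1 - 24) - 3 ≡ 41. → (24, 41)
3A = (24, 41).
Finally 3A + B:
(24, 41) + (37, 40). λ = (40 - 41)/(37 - 24) ≡ 42/13 mod 43. 13⁻¹ ≡ 10 (mod 43) since 13·10 = 130 ≡ 1, so λ ≡ 33.
  x = λ² - 24 - 37 = 1089 - 61 ≡ 39; y = λ·(24 - 39) - 41 ≡ 23. → (39, 23)

(39, 23)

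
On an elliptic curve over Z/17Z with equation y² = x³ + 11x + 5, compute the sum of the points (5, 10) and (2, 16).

(5, 10) + (2, 16). λ = (16 - 10)/(2 - 5) ≡ 6/14 mod 17. 14⁻¹ ≡ 11 (mod 17), so λ ≡ 15.
  x = λ² - 5 - 2 = 225 - 7 ≡ 14; y = λ·(5 - 14) - 10 ≡ 8. → (14, 8)

(14, 8)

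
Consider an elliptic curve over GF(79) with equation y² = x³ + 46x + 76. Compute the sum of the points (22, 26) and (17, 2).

(3, 2)

(22, 26) + (17, 2). λ = (2 - 26)/(17 - 22) ≡ 55/74 mod 79. 74⁻¹ ≡ 63 (mod 79) since 74·63 = 4662 ≡ 1, so λ ≡ 68.
  x = λ² - 22 - 17 = 4624 - 39 ≡ 3; y = λ·(22 - 3) - 26 ≡ 2. → (3, 2)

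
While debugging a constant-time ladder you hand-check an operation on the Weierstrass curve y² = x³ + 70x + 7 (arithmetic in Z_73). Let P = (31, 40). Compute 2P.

tangent at (31, 40): λ = (3·31² + 70)/(2·40) ≡ 33/7. 7⁻¹ ≡ 21 (mod 73), so λ ≡ 33·21 ≡ 36.
  x = λ² - 31 - 31 = 1296 - 62 ≡ 66; y = λ·(31 - 66) - 40 ≡ 14. → (66, 14)

(66, 14)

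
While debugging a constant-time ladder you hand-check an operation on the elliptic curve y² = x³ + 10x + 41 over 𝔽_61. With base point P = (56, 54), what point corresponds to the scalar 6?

Double-and-add on 6 = (110)₂. Start with P = (56, 54) for the leading 1-bit.
double: tangent at (56, 54): λ = (3·56² + 10)/(2·54) ≡ 24/47. 47⁻¹ ≡ 13 (mod 61), so λ ≡ 24·13 ≡ 7.
  x = λ² - 56 - 56 = 49 - 112 ≡ 59; y = λ·(56 - 59) - 54 ≡ 47. → (59, 47)
add P: (59, 47) + (56, 54). λ = (54 - 47)/(56 - 59) ≡ 7/58 mod 61. 58⁻¹ ≡ 20 (mod 61), so λ ≡ 18.
  x = λ² - 59 - 56 = 324 - 115 ≡ 26; y = λ·(59 - 26) - 47 ≡ 59. → (26, 59)
double: tangent at (26, 59): λ = (3·26² + 10)/(2·59) ≡ 25/57. 57⁻¹ ≡ 15 (mod 61), so λ ≡ 25·15 ≡ 9.
  x = λ² - 26 - 26 = 81 - 52 ≡ 29; y = λ·(26 - 29) - 59 ≡ 36. → (29, 36)

(29, 36)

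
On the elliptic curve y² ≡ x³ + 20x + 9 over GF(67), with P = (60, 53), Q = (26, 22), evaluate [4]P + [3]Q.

First 4P:
Double-and-add on 4 = (100)₂. Start with P = (60, 53) for the leading 1-bit.
double: tangent at (60, 53): λ = (3·60² + 20)/(2·53) ≡ 33/39. 39⁻¹ ≡ 55 (mod 67), so λ ≡ 33·55 ≡ 6.
  x = λ² - 60 - 60 = 36 - 120 ≡ 50; y = λ·(60 - 50) - 53 ≡ 7. → (50, 7)
double: tangent at (50, 7): λ = (3·50² + 20)/(2·7) ≡ 16/14. 14⁻¹ ≡ 24 (mod 67) since 14·24 = 336 ≡ 1, so λ ≡ 16·24 ≡ 49.
  x = λ² - 50 - 50 = 2401 - 100 ≡ 23; y = λ·(50 - 23) - 7 ≡ 43. → (23, 43)
4P = (23, 43).
Next 3Q:
Repeated addition: build up to 3Q.
2Q: tangent at (26, 22): λ = (3·26² + 20)/(2·22) ≡ 38/44. 44⁻¹ ≡ 32 (mod 67), so λ ≡ 38·32 ≡ 10.
  x = λ² - 26 - 26 = 100 - 52 ≡ 48; y = λ·(26 - 48) - 22 ≡ 26. → (48, 26)
3Q: (48, 26) + (26, 22). λ = (22 - 26)/(26 - 48) ≡ 63/45 mod 67. 45⁻¹ ≡ 3 (mod 67) since 45·3 = 135 ≡ 1, so λ ≡ 55.
  x = λ² - 48 - 26 = 3025 - 74 ≡ 3; y = λ·(48 - 3) - 26 ≡ 37. → (3, 37)
3Q = (3, 37).
Finally 4P + 3Q:
(23, 43) + (3, 37). λ = (37 - 43)/(3 - 23) ≡ 61/47 mod 67. 47⁻¹ ≡ 10 (mod 67) since 47·10 = 470 ≡ 1, so λ ≡ 7.
  x = λ² - 23 - 3 = 49 - 26 ≡ 23; y = λ·(23 - 23) - 43 ≡ 24. → (23, 24)

(23, 24)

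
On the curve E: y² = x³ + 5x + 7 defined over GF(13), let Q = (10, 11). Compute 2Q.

tangent at (10, 11): λ = (3·10² + 5)/(2·11) ≡ 6/9. 9⁻¹ ≡ 3 (mod 13), so λ ≡ 6·3 ≡ 5.
  x = λ² - 10 - 10 = 25 - 20 ≡ 5; y = λ·(10 - 5) - 11 ≡ 1. → (5, 1)

(5, 1)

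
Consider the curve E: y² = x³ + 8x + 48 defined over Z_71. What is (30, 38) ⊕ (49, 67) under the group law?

(2, 1)

(30, 38) + (49, 67). λ = (67 - 38)/(49 - 30) ≡ 29/19 mod 71. 19⁻¹ ≡ 15 (mod 71), so λ ≡ 9.
  x = λ² - 30 - 49 = 81 - 79 ≡ 2; y = λ·(30 - 2) - 38 ≡ 1. → (2, 1)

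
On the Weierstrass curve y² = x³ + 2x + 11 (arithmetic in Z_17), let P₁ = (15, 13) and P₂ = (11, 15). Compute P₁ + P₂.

(15, 13) + (11, 15). λ = (15 - 13)/(11 - 15) ≡ 2/13 mod 17. 13⁻¹ ≡ 4 (mod 17), so λ ≡ 8.
  x = λ² - 15 - 11 = 64 - 26 ≡ 4; y = λ·(15 - 4) - 13 ≡ 7. → (4, 7)

(4, 7)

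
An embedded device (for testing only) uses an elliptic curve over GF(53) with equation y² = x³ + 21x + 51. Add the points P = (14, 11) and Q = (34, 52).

(14, 11) + (34, 52). λ = (52 - 11)/(34 - 14) ≡ 41/20 mod 53. 20⁻¹ ≡ 8 (mod 53) since 20·8 = 160 ≡ 1, so λ ≡ 10.
  x = λ² - 14 - 34 = 100 - 48 ≡ 52; y = λ·(14 - 52) - 11 ≡ 33. → (52, 33)

(52, 33)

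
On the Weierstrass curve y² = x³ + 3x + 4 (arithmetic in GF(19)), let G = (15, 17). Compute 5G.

Double-and-add on 5 = (101)₂. Start with G = (15, 17) for the leading 1-bit.
double: tangent at (15, 17): λ = (3·15² + 3)/(2·17) ≡ 13/15. 15⁻¹ ≡ 14 (mod 19) since 15·14 = 210 ≡ 1, so λ ≡ 13·14 ≡ 11.
  x = λ² - 15 - 15 = 121 - 30 ≡ 15; y = λ·(15 - 15) - 17 ≡ 2. → (15, 2)
double: tangent at (15, 2): λ = (3·15² + 3)/(2·2) ≡ 13/4. 4⁻¹ ≡ 5 (mod 19), so λ ≡ 13·5 ≡ 8.
  x = λ² - 15 - 15 = 64 - 30 ≡ 15; y = λ·(15 - 15) - 2 ≡ 17. → (15, 17)
add G: tangent at (15, 17): λ = (3·15² + 3)/(2·17) ≡ 13/15. 15⁻¹ ≡ 14 (mod 19) since 15·14 = 210 ≡ 1, so λ ≡ 13·14 ≡ 11.
  x = λ² - 15 - 15 = 121 - 30 ≡ 15; y = λ·(15 - 15) - 17 ≡ 2. → (15, 2)

(15, 2)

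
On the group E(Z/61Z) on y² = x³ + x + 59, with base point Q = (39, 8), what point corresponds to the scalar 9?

(36, 56)

Repeated addition: build up to 9Q.
2Q: tangent at (39, 8): λ = (3·39² + 1)/(2·8) ≡ 50/16. 16⁻¹ ≡ 42 (mod 61) since 16·42 = 672 ≡ 1, so λ ≡ 50·42 ≡ 26.
  x = λ² - 39 - 39 = 676 - 78 ≡ 49; y = λ·(39 - 49) - 8 ≡ 37. → (49, 37)
3Q: (49, 37) + (39, 8). λ = (8 - 37)/(39 - 49) ≡ 32/51 mod 61. 51⁻¹ ≡ 6 (mod 61), so λ ≡ 9.
  x = λ² - 49 - 39 = 81 - 88 ≡ 54; y = λ·(49 - 54) - 37 ≡ 40. → (54, 40)
4Q: (54, 40) + (39, 8). λ = (8 - 40)/(39 - 54) ≡ 29/46 mod 61. 46⁻¹ ≡ 4 (mod 61) since 46·4 = 184 ≡ 1, so λ ≡ 55.
  x = λ² - 54 - 39 = 3025 - 93 ≡ 4; y = λ·(54 - 4) - 40 ≡ 26. → (4, 26)
5Q: (4, 26) + (39, 8). λ = (8 - 26)/(39 - 4) ≡ 43/35 mod 61. 35⁻¹ ≡ 7 (mod 61), so λ ≡ 57.
  x = λ² - 4 - 39 = 3249 - 43 ≡ 34; y = λ·(4 - 34) - 26 ≡ 33. → (34, 33)
6Q: (34, 33) + (39, 8). λ = (8 - 33)/(39 - 34) ≡ 36/5 mod 61. 5⁻¹ ≡ 49 (mod 61), so λ ≡ 56.
  x = λ² - 34 - 39 = 3136 - 73 ≡ 13; y = λ·(34 - 13) - 33 ≡ 45. → (13, 45)
7Q: (13, 45) + (39, 8). λ = (8 - 45)/(39 - 13) ≡ 24/26 mod 61. 26⁻¹ ≡ 54 (mod 61), so λ ≡ 15.
  x = λ² - 13 - 39 = 225 - 52 ≡ 51; y = λ·(13 - 51) - 45 ≡ 56. → (51, 56)
8Q: (51, 56) + (39, 8). λ = (8 - 56)/(39 - 51) ≡ 13/49 mod 61. 49⁻¹ ≡ 5 (mod 61), so λ ≡ 4.
  x = λ² - 51 - 39 = 16 - 90 ≡ 48; y = λ·(51 - 48) - 56 ≡ 17. → (48, 17)
9Q: (48, 17) + (39, 8). λ = (8 - 17)/(39 - 48) ≡ 52/52 mod 61. 52⁻¹ ≡ 27 (mod 61), so λ ≡ 1.
  x = λ² - 48 - 39 = 1 - 87 ≡ 36; y = λ·(48 - 36) - 17 ≡ 56. → (36, 56)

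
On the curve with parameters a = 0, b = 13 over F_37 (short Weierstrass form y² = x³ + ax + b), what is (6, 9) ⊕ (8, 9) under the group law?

(23, 28)

(6, 9) + (8, 9). λ = (9 - 9)/(8 - 6) ≡ 0/2 mod 37. 2⁻¹ ≡ 19 (mod 37), so λ ≡ 0.
  x = λ² - 6 - 8 = 0 - 14 ≡ 23; y = λ·(6 - 23) - 9 ≡ 28. → (23, 28)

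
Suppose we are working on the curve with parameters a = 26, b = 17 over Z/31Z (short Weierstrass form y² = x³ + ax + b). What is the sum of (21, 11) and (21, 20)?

The two points share x = 21 and their y-coordinates satisfy 11 + 20 ≡ 0 (mod 31), so they are inverses. Their sum is O.

O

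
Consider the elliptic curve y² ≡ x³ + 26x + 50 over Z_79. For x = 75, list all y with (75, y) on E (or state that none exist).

x³ + 26x + 50 = 423875 ≡ 40 (mod 79).
Square roots of 40 mod 79: 35 and 44 (since 35² = 1225 ≡ 40).

35, 44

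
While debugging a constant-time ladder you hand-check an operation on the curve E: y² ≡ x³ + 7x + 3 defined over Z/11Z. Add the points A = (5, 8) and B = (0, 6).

(5, 8) + (0, 6). λ = (6 - 8)/(0 - 5) ≡ 9/6 mod 11. 6⁻¹ ≡ 2 (mod 11), so λ ≡ 7.
  x = λ² - 5 - 0 = 49 - 5 ≡ 0; y = λ·(5 - 0) - 8 ≡ 5. → (0, 5)

(0, 5)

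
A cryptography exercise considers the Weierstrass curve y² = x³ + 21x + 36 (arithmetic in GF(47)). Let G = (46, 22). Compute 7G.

Double-and-add on 7 = (111)₂. Start with G = (46, 22) for the leading 1-bit.
double: tangent at (46, 22): λ = (3·46² + 21)/(2·22) ≡ 24/44. 44⁻¹ ≡ 31 (mod 47) since 44·31 = 1364 ≡ 1, so λ ≡ 24·31 ≡ 39.
  x = λ² - 46 - 46 = 1521 - 92 ≡ 19; y = λ·(46 - 19) - 22 ≡ 44. → (19, 44)
add G: (19, 44) + (46, 22). λ = (22 - 44)/(46 - 19) ≡ 25/27 mod 47. 27⁻¹ ≡ 7 (mod 47) since 27·7 = 189 ≡ 1, so λ ≡ 34.
  x = λ² - 19 - 46 = 1156 - 65 ≡ 10; y = λ·(19 - 10) - 44 ≡ 27. → (10, 27)
double: tangent at (10, 27): λ = (3·10² + 21)/(2·27) ≡ 39/7. 7⁻¹ ≡ 27 (mod 47) since 7·27 = 189 ≡ 1, so λ ≡ 39·27 ≡ 19.
  x = λ² - 10 - 10 = 361 - 20 ≡ 12; y = λ·(10 - 12) - 27 ≡ 29. → (12, 29)
add G: (12, 29) + (46, 22). λ = (22 - 29)/(46 - 12) ≡ 40/34 mod 47. 34⁻¹ ≡ 18 (mod 47), so λ ≡ 15.
  x = λ² - 12 - 46 = 225 - 58 ≡ 26; y = λ·(12 - 26) - 29 ≡ 43. → (26, 43)

(26, 43)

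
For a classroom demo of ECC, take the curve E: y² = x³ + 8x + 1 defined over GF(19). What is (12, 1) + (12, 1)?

tangent at (12, 1): λ = (3·12² + 8)/(2·1) ≡ 3/2. 2⁻¹ ≡ 10 (mod 19), so λ ≡ 3·10 ≡ 11.
  x = λ² - 12 - 12 = 121 - 24 ≡ 2; y = λ·(12 - 2) - 1 ≡ 14. → (2, 14)

(2, 14)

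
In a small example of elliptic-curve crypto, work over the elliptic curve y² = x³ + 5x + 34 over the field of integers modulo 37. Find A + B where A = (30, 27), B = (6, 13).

(35, 4)

(30, 27) + (6, 13). λ = (13 - 27)/(6 - 30) ≡ 23/13 mod 37. 13⁻¹ ≡ 20 (mod 37), so λ ≡ 16.
  x = λ² - 30 - 6 = 256 - 36 ≡ 35; y = λ·(30 - 35) - 27 ≡ 4. → (35, 4)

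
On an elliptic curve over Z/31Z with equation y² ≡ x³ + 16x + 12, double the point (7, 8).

(25, 14)

tangent at (7, 8): λ = (3·7² + 16)/(2·8) ≡ 8/16. 16⁻¹ ≡ 2 (mod 31), so λ ≡ 8·2 ≡ 16.
  x = λ² - 7 - 7 = 256 - 14 ≡ 25; y = λ·(7 - 25) - 8 ≡ 14. → (25, 14)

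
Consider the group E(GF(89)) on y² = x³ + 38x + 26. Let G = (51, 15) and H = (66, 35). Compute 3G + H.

First 3G:
Repeated addition: build up to 3G.
2G: tangent at (51, 15): λ = (3·51² + 38)/(2·15) ≡ 9/30. 30⁻¹ ≡ 3 (mod 89), so λ ≡ 9·3 ≡ 27.
  x = λ² - 51 - 51 = 729 - 102 ≡ 4; y = λ·(51 - 4) - 15 ≡ 8. → (4, 8)
3G: (4, 8) + (51, 15). λ = (15 - 8)/(51 - 4) ≡ 7/47 mod 89. 47⁻¹ ≡ 36 (mod 89), so λ ≡ 74.
  x = λ² - 4 - 51 = 5476 - 55 ≡ 81; y = λ·(4 - 81) - 8 ≡ 79. → (81, 79)
3G = (81, 79).
Finally 3G + H:
(81, 79) + (66, 35). λ = (35 - 79)/(66 - 81) ≡ 45/74 mod 89. 74⁻¹ ≡ 83 (mod 89) since 74·83 = 6142 ≡ 1, so λ ≡ 86.
  x = λ² - 81 - 66 = 7396 - 147 ≡ 40; y = λ·(81 - 40) - 79 ≡ 65. → (40, 65)

(40, 65)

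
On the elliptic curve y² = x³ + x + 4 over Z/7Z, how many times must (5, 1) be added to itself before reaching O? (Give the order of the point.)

10

2P: tangent at (5, 1): λ = (3·5² + 1)/(2·1) ≡ 6/2. 2⁻¹ ≡ 4 (mod 7) since 2·4 = 8 ≡ 1, so λ ≡ 6·4 ≡ 3.
  x = λ² - 5 - 5 = 9 - 10 ≡ 6; y = λ·(5 - 6) - 1 ≡ 3. → (6, 3)
3P: (6, 3) + (5, 1). λ = (1 - 3)/(5 - 6) ≡ 5/6 mod 7. 6⁻¹ ≡ 6 (mod 7) since 6·6 = 36 ≡ 1, so λ ≡ 2.
  x = λ² - 6 - 5 = 4 - 11 ≡ 0; y = λ·(6 - 0) - 3 ≡ 2. → (0, 2)
4P: (0, 2) + (5, 1). λ = (1 - 2)/(5 - 0) ≡ 6/5 mod 7. 5⁻¹ ≡ 3 (mod 7), so λ ≡ 4.
  x = λ² - 0 - 5 = 16 - 5 ≡ 4; y = λ·(0 - 4) - 2 ≡ 3. → (4, 3)
5P: (4, 3) + (5, 1). λ = (1 - 3)/(5 - 4) ≡ 5/1 mod 7. 1⁻¹ ≡ 1 (mod 7), so λ ≡ 5.
  x = λ² - 4 - 5 = 25 - 9 ≡ 2; y = λ·(4 - 2) - 3 ≡ 0. → (2, 0)
6P: (2, 0) + (5, 1). λ = (1 - 0)/(5 - 2) ≡ 1/3 mod 7. 3⁻¹ ≡ 5 (mod 7) since 3·5 = 15 ≡ 1, so λ ≡ 5.
  x = λ² - 2 - 5 = 25 - 7 ≡ 4; y = λ·(2 - 4) - 0 ≡ 4. → (4, 4)
7P: (4, 4) + (5, 1). λ = (1 - 4)/(5 - 4) ≡ 4/1 mod 7. 1⁻¹ ≡ 1 (mod 7), so λ ≡ 4.
  x = λ² - 4 - 5 = 16 - 9 ≡ 0; y = λ·(4 - 0) - 4 ≡ 5. → (0, 5)
8P: (0, 5) + (5, 1). λ = (1 - 5)/(5 - 0) ≡ 3/5 mod 7. 5⁻¹ ≡ 3 (mod 7) since 5·3 = 15 ≡ 1, so λ ≡ 2.
  x = λ² - 0 - 5 = 4 - 5 ≡ 6; y = λ·(0 - 6) - 5 ≡ 4. → (6, 4)
9P: (6, 4) + (5, 1). λ = (1 - 4)/(5 - 6) ≡ 4/6 mod 7. 6⁻¹ ≡ 6 (mod 7), so λ ≡ 3.
  x = λ² - 6 - 5 = 9 - 11 ≡ 5; y = λ·(6 - 5) - 4 ≡ 6. → (5, 6)
10P: (5, 6) + (5, 1): same x and y₁ ≡ -y₂, so the sum is O.
10P = O, so the order is 10.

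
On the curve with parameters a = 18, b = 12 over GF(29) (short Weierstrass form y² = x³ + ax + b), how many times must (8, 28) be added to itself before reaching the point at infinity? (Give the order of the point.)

2P: tangent at (8, 28): λ = (3·8² + 18)/(2·28) ≡ 7/27. 27⁻¹ ≡ 14 (mod 29), so λ ≡ 7·14 ≡ 11.
  x = λ² - 8 - 8 = 121 - 16 ≡ 18; y = λ·(8 - 18) - 28 ≡ 7. → (18, 7)
3P: (18, 7) + (8, 28). λ = (28 - 7)/(8 - 18) ≡ 21/19 mod 29. 19⁻¹ ≡ 26 (mod 29), so λ ≡ 24.
  x = λ² - 18 - 8 = 576 - 26 ≡ 28; y = λ·(18 - 28) - 7 ≡ 14. → (28, 14)
4P: (28, 14) + (8, 28). λ = (28 - 14)/(8 - 28) ≡ 14/9 mod 29. 9⁻¹ ≡ 13 (mod 29), so λ ≡ 8.
  x = λ² - 28 - 8 = 64 - 36 ≡ 28; y = λ·(28 - 28) - 14 ≡ 15. → (28, 15)
5P: (28, 15) + (8, 28). λ = (28 - 15)/(8 - 28) ≡ 13/9 mod 29. 9⁻¹ ≡ 13 (mod 29) since 9·13 = 117 ≡ 1, so λ ≡ 24.
  x = λ² - 28 - 8 = 576 - 36 ≡ 18; y = λ·(28 - 18) - 15 ≡ 22. → (18, 22)
6P: (18, 22) + (8, 28). λ = (28 - 22)/(8 - 18) ≡ 6/19 mod 29. 19⁻¹ ≡ 26 (mod 29), so λ ≡ 11.
  x = λ² - 18 - 8 = 121 - 26 ≡ 8; y = λ·(18 - 8) - 22 ≡ 1. → (8, 1)
7P: (8, 1) + (8, 28): same x and y₁ ≡ -y₂, so the sum is the point at infinity.
7P = the point at infinity, so the order is 7.

7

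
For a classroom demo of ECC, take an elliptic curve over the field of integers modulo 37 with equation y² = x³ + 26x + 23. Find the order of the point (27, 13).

2P: tangent at (27, 13): λ = (3·27² + 26)/(2·13) ≡ 30/26. 26⁻¹ ≡ 10 (mod 37), so λ ≡ 30·10 ≡ 4.
  x = λ² - 27 - 27 = 16 - 54 ≡ 36; y = λ·(27 - 36) - 13 ≡ 25. → (36, 25)
3P: (36, 25) + (27, 13). λ = (13 - 25)/(27 - 36) ≡ 25/28 mod 37. 28⁻¹ ≡ 4 (mod 37) since 28·4 = 112 ≡ 1, so λ ≡ 26.
  x = λ² - 36 - 27 = 676 - 63 ≡ 21; y = λ·(36 - 21) - 25 ≡ 32. → (21, 32)
4P: (21, 32) + (27, 13). λ = (13 - 32)/(27 - 21) ≡ 18/6 mod 37. 6⁻¹ ≡ 31 (mod 37) since 6·31 = 186 ≡ 1, so λ ≡ 3.
  x = λ² - 21 - 27 = 9 - 48 ≡ 35; y = λ·(21 - 35) - 32 ≡ 0. → (35, 0)
5P: (35, 0) + (27, 13). λ = (13 - 0)/(27 - 35) ≡ 13/29 mod 37. 29⁻¹ ≡ 23 (mod 37), so λ ≡ 3.
  x = λ² - 35 - 27 = 9 - 62 ≡ 21; y = λ·(35 - 21) - 0 ≡ 5. → (21, 5)
6P: (21, 5) + (27, 13). λ = (13 - 5)/(27 - 21) ≡ 8/6 mod 37. 6⁻¹ ≡ 31 (mod 37), so λ ≡ 26.
  x = λ² - 21 - 27 = 676 - 48 ≡ 36; y = λ·(21 - 36) - 5 ≡ 12. → (36, 12)
7P: (36, 12) + (27, 13). λ = (13 - 12)/(27 - 36) ≡ 1/28 mod 37. 28⁻¹ ≡ 4 (mod 37) since 28·4 = 112 ≡ 1, so λ ≡ 4.
  x = λ² - 36 - 27 = 16 - 63 ≡ 27; y = λ·(36 - 27) - 12 ≡ 24. → (27, 24)
8P: (27, 24) + (27, 13): same x and y₁ ≡ -y₂, so the sum is ∞.
8P = ∞, so the order is 8.

8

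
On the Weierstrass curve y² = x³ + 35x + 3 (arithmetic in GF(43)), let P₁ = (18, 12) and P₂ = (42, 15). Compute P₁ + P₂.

(24, 41)

(18, 12) + (42, 15). λ = (15 - 12)/(42 - 18) ≡ 3/24 mod 43. 24⁻¹ ≡ 9 (mod 43) since 24·9 = 216 ≡ 1, so λ ≡ 27.
  x = λ² - 18 - 42 = 729 - 60 ≡ 24; y = λ·(18 - 24) - 12 ≡ 41. → (24, 41)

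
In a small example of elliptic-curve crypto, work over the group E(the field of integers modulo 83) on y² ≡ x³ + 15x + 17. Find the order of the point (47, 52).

5

2P: tangent at (47, 52): λ = (3·47² + 15)/(2·52) ≡ 2/21. 21⁻¹ ≡ 4 (mod 83), so λ ≡ 2·4 ≡ 8.
  x = λ² - 47 - 47 = 64 - 94 ≡ 53; y = λ·(47 - 53) - 52 ≡ 66. → (53, 66)
3P: (53, 66) + (47, 52). λ = (52 - 66)/(47 - 53) ≡ 69/77 mod 83. 77⁻¹ ≡ 69 (mod 83) since 77·69 = 5313 ≡ 1, so λ ≡ 30.
  x = λ² - 53 - 47 = 900 - 100 ≡ 53; y = λ·(53 - 53) - 66 ≡ 17. → (53, 17)
4P: (53, 17) + (47, 52). λ = (52 - 17)/(47 - 53) ≡ 35/77 mod 83. 77⁻¹ ≡ 69 (mod 83), so λ ≡ 8.
  x = λ² - 53 - 47 = 64 - 100 ≡ 47; y = λ·(53 - 47) - 17 ≡ 31. → (47, 31)
5P: (47, 31) + (47, 52): same x and y₁ ≡ -y₂, so the sum is 𝒪.
5P = 𝒪, so the order is 5.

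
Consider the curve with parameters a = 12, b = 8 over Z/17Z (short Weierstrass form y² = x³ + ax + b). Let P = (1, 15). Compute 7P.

(8, 15)

Double-and-add on 7 = (111)₂. Start with P = (1, 15) for the leading 1-bit.
double: tangent at (1, 15): λ = (3·1² + 12)/(2·15) ≡ 15/13. 13⁻¹ ≡ 4 (mod 17), so λ ≡ 15·4 ≡ 9.
  x = λ² - 1 - 1 = 81 - 2 ≡ 11; y = λ·(1 - 11) - 15 ≡ 14. → (11, 14)
add P: (11, 14) + (1, 15). λ = (15 - 14)/(1 - 11) ≡ 1/7 mod 17. 7⁻¹ ≡ 5 (mod 17), so λ ≡ 5.
  x = λ² - 11 - 1 = 25 - 12 ≡ 13; y = λ·(11 - 13) - 14 ≡ 10. → (13, 10)
double: tangent at (13, 10): λ = (3·13² + 12)/(2·10) ≡ 9/3. 3⁻¹ ≡ 6 (mod 17), so λ ≡ 9·6 ≡ 3.
  x = λ² - 13 - 13 = 9 - 26 ≡ 0; y = λ·(13 - 0) - 10 ≡ 12. → (0, 12)
add P: (0, 12) + (1, 15). λ = (15 - 12)/(1 - 0) ≡ 3/1 mod 17. 1⁻¹ ≡ 1 (mod 17), so λ ≡ 3.
  x = λ² - 0 - 1 = 9 - 1 ≡ 8; y = λ·(0 - 8) - 12 ≡ 15. → (8, 15)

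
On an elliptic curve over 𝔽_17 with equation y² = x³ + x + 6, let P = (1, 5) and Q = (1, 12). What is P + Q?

O

The two points share x = 1 and their y-coordinates satisfy 5 + 12 ≡ 0 (mod 17), so they are inverses. Their sum is the point at infinity.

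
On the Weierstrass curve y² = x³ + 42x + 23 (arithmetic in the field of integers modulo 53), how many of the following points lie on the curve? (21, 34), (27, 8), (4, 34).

3

(21, 34): 34² ≡ 43, rhs ≡ 43 → on.
(27, 8): 8² ≡ 11, rhs ≡ 11 → on.
(4, 34): 34² ≡ 43, rhs ≡ 43 → on.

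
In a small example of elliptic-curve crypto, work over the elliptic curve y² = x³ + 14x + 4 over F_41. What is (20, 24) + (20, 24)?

(33, 35)

tangent at (20, 24): λ = (3·20² + 14)/(2·24) ≡ 25/7. 7⁻¹ ≡ 6 (mod 41) since 7·6 = 42 ≡ 1, so λ ≡ 25·6 ≡ 27.
  x = λ² - 20 - 20 = 729 - 40 ≡ 33; y = λ·(20 - 33) - 24 ≡ 35. → (33, 35)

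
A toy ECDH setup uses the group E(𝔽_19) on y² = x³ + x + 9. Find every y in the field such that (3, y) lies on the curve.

1, 18

x³ + 1x + 9 = 39 ≡ 1 (mod 19).
Square roots of 1 mod 19: 1 and 18 (since 1² = 1 ≡ 1).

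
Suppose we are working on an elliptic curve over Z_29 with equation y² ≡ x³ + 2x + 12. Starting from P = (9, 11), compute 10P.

(21, 21)

Double-and-add on 10 = (1010)₂. Start with P = (9, 11) for the leading 1-bit.
double: tangent at (9, 11): λ = (3·9² + 2)/(2·11) ≡ 13/22. 22⁻¹ ≡ 4 (mod 29), so λ ≡ 13·4 ≡ 23.
  x = λ² - 9 - 9 = 529 - 18 ≡ 18; y = λ·(9 - 18) - 11 ≡ 14. → (18, 14)
double: tangent at (18, 14): λ = (3·18² + 2)/(2·14) ≡ 17/28. 28⁻¹ ≡ 28 (mod 29), so λ ≡ 17·28 ≡ 12.
  x = λ² - 18 - 18 = 144 - 36 ≡ 21; y = λ·(18 - 21) - 14 ≡ 8. → (21, 8)
add P: (21, 8) + (9, 11). λ = (11 - 8)/(9 - 21) ≡ 3/17 mod 29. 17⁻¹ ≡ 12 (mod 29) since 17·12 = 204 ≡ 1, so λ ≡ 7.
  x = λ² - 21 - 9 = 49 - 30 ≡ 19; y = λ·(21 - 19) - 8 ≡ 6. → (19, 6)
double: tangent at (19, 6): λ = (3·19² + 2)/(2·6) ≡ 12/12. 12⁻¹ ≡ 17 (mod 29), so λ ≡ 12·17 ≡ 1.
  x = λ² - 19 - 19 = 1 - 38 ≡ 21; y = λ·(19 - 21) - 6 ≡ 21. → (21, 21)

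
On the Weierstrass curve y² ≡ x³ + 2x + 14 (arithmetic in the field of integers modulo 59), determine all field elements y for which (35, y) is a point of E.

19, 40

x³ + 2x + 14 = 42959 ≡ 7 (mod 59).
Square roots of 7 mod 59: 19 and 40 (since 19² = 361 ≡ 7).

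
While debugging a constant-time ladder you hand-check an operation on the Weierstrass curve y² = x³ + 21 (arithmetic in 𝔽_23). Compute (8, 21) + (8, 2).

The two points share x = 8 and their y-coordinates satisfy 21 + 2 ≡ 0 (mod 23), so they are inverses. Their sum is O.

O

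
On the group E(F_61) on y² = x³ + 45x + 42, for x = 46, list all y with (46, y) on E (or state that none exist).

none

x³ + 45x + 42 = 99448 ≡ 18 (mod 61).
18 is a non-residue mod 61; no y exists.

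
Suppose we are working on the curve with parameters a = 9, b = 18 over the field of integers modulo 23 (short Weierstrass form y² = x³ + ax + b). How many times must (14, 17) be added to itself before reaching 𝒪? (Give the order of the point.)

10

2P: tangent at (14, 17): λ = (3·14² + 9)/(2·17) ≡ 22/11. 11⁻¹ ≡ 21 (mod 23), so λ ≡ 22·21 ≡ 2.
  x = λ² - 14 - 14 = 4 - 28 ≡ 22; y = λ·(14 - 22) - 17 ≡ 13. → (22, 13)
3P: (22, 13) + (14, 17). λ = (17 - 13)/(14 - 22) ≡ 4/15 mod 23. 15⁻¹ ≡ 20 (mod 23) since 15·20 = 300 ≡ 1, so λ ≡ 11.
  x = λ² - 22 - 14 = 121 - 36 ≡ 16; y = λ·(22 - 16) - 13 ≡ 7. → (16, 7)
4P: (16, 7) + (14, 17). λ = (17 - 7)/(14 - 16) ≡ 10/21 mod 23. 21⁻¹ ≡ 11 (mod 23), so λ ≡ 18.
  x = λ² - 16 - 14 = 324 - 30 ≡ 18; y = λ·(16 - 18) - 7 ≡ 3. → (18, 3)
5P: (18, 3) + (14, 17). λ = (17 - 3)/(14 - 18) ≡ 14/19 mod 23. 19⁻¹ ≡ 17 (mod 23) since 19·17 = 323 ≡ 1, so λ ≡ 8.
  x = λ² - 18 - 14 = 64 - 32 ≡ 9; y = λ·(18 - 9) - 3 ≡ 0. → (9, 0)
6P: (9, 0) + (14, 17). λ = (17 - 0)/(14 - 9) ≡ 17/5 mod 23. 5⁻¹ ≡ 14 (mod 23) since 5·14 = 70 ≡ 1, so λ ≡ 8.
  x = λ² - 9 - 14 = 64 - 23 ≡ 18; y = λ·(9 - 18) - 0 ≡ 20. → (18, 20)
7P: (18, 20) + (14, 17). λ = (17 - 20)/(14 - 18) ≡ 20/19 mod 23. 19⁻¹ ≡ 17 (mod 23) since 19·17 = 323 ≡ 1, so λ ≡ 18.
  x = λ² - 18 - 14 = 324 - 32 ≡ 16; y = λ·(18 - 16) - 20 ≡ 16. → (16, 16)
8P: (16, 16) + (14, 17). λ = (17 - 16)/(14 - 16) ≡ 1/21 mod 23. 21⁻¹ ≡ 11 (mod 23), so λ ≡ 11.
  x = λ² - 16 - 14 = 121 - 30 ≡ 22; y = λ·(16 - 22) - 16 ≡ 10. → (22, 10)
9P: (22, 10) + (14, 17). λ = (17 - 10)/(14 - 22) ≡ 7/15 mod 23. 15⁻¹ ≡ 20 (mod 23) since 15·20 = 300 ≡ 1, so λ ≡ 2.
  x = λ² - 22 - 14 = 4 - 36 ≡ 14; y = λ·(22 - 14) - 10 ≡ 6. → (14, 6)
10P: (14, 6) + (14, 17): same x and y₁ ≡ -y₂, so the sum is 𝒪.
10P = 𝒪, so the order is 10.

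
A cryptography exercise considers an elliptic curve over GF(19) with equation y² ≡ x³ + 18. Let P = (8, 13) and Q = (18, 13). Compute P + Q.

(8, 13) + (18, 13). λ = (13 - 13)/(18 - 8) ≡ 0/10 mod 19. 10⁻¹ ≡ 2 (mod 19) since 10·2 = 20 ≡ 1, so λ ≡ 0.
  x = λ² - 8 - 18 = 0 - 26 ≡ 12; y = λ·(8 - 12) - 13 ≡ 6. → (12, 6)

(12, 6)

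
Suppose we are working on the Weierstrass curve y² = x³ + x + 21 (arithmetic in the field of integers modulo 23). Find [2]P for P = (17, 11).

tangent at (17, 11): λ = (3·17² + 1)/(2·11) ≡ 17/22. 22⁻¹ ≡ 22 (mod 23) since 22·22 = 484 ≡ 1, so λ ≡ 17·22 ≡ 6.
  x = λ² - 17 - 17 = 36 - 34 ≡ 2; y = λ·(17 - 2) - 11 ≡ 10. → (2, 10)

(2, 10)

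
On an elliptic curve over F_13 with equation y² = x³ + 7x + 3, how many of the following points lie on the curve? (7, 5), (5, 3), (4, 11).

1

(7, 5): 5² ≡ 12, rhs ≡ 5 → off.
(5, 3): 3² ≡ 9, rhs ≡ 7 → off.
(4, 11): 11² ≡ 4, rhs ≡ 4 → on.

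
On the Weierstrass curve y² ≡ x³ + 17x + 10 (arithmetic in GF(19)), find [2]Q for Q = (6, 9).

tangent at (6, 9): λ = (3·6² + 17)/(2·9) ≡ 11/18. 18⁻¹ ≡ 18 (mod 19), so λ ≡ 11·18 ≡ 8.
  x = λ² - 6 - 6 = 64 - 12 ≡ 14; y = λ·(6 - 14) - 9 ≡ 3. → (14, 3)

(14, 3)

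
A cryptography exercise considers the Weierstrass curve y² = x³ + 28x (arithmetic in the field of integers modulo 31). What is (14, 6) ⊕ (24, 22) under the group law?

(3, 24)

(14, 6) + (24, 22). λ = (22 - 6)/(24 - 14) ≡ 16/10 mod 31. 10⁻¹ ≡ 28 (mod 31), so λ ≡ 14.
  x = λ² - 14 - 24 = 196 - 38 ≡ 3; y = λ·(14 - 3) - 6 ≡ 24. → (3, 24)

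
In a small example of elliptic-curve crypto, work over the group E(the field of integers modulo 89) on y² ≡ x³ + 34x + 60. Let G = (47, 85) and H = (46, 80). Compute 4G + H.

(34, 84)

First 4G:
Double-and-add on 4 = (100)₂. Start with G = (47, 85) for the leading 1-bit.
double: tangent at (47, 85): λ = (3·47² + 34)/(2·85) ≡ 75/81. 81⁻¹ ≡ 11 (mod 89) since 81·11 = 891 ≡ 1, so λ ≡ 75·11 ≡ 24.
  x = λ² - 47 - 47 = 576 - 94 ≡ 37; y = λ·(47 - 37) - 85 ≡ 66. → (37, 66)
double: tangent at (37, 66): λ = (3·37² + 34)/(2·66) ≡ 47/43. 43⁻¹ ≡ 29 (mod 89) since 43·29 = 1247 ≡ 1, so λ ≡ 47·29 ≡ 28.
  x = λ² - 37 - 37 = 784 - 74 ≡ 87; y = λ·(37 - 87) - 66 ≡ 47. → (87, 47)
4G = (87, 47).
Finally 4G + H:
(87, 47) + (46, 80). λ = (80 - 47)/(46 - 87) ≡ 33/48 mod 89. 48⁻¹ ≡ 13 (mod 89) since 48·13 = 624 ≡ 1, so λ ≡ 73.
  x = λ² - 87 - 46 = 5329 - 133 ≡ 34; y = λ·(87 - 34) - 47 ≡ 84. → (34, 84)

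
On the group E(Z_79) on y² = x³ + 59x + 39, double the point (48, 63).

tangent at (48, 63): λ = (3·48² + 59)/(2·63) ≡ 19/47. 47⁻¹ ≡ 37 (mod 79), so λ ≡ 19·37 ≡ 71.
  x = λ² - 48 - 48 = 5041 - 96 ≡ 47; y = λ·(48 - 47) - 63 ≡ 8. → (47, 8)

(47, 8)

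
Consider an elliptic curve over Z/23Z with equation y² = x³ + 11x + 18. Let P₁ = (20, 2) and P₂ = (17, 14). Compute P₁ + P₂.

(20, 2) + (17, 14). λ = (14 - 2)/(17 - 20) ≡ 12/20 mod 23. 20⁻¹ ≡ 15 (mod 23), so λ ≡ 19.
  x = λ² - 20 - 17 = 361 - 37 ≡ 2; y = λ·(20 - 2) - 2 ≡ 18. → (2, 18)

(2, 18)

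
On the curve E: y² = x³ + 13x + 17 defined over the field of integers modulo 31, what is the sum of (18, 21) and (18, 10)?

O

The two points share x = 18 and their y-coordinates satisfy 21 + 10 ≡ 0 (mod 31), so they are inverses. Their sum is O.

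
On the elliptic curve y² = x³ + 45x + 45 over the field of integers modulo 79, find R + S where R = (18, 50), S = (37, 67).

(18, 50) + (37, 67). λ = (67 - 50)/(37 - 18) ≡ 17/19 mod 79. 19⁻¹ ≡ 25 (mod 79) since 19·25 = 475 ≡ 1, so λ ≡ 30.
  x = λ² - 18 - 37 = 900 - 55 ≡ 55; y = λ·(18 - 55) - 50 ≡ 25. → (55, 25)

(55, 25)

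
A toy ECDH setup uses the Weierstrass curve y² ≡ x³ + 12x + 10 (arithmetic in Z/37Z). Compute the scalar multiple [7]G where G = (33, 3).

Repeated addition: build up to 7G.
2G: tangent at (33, 3): λ = (3·33² + 12)/(2·3) ≡ 23/6. 6⁻¹ ≡ 31 (mod 37), so λ ≡ 23·31 ≡ 10.
  x = λ² - 33 - 33 = 100 - 66 ≡ 34; y = λ·(33 - 34) - 3 ≡ 24. → (34, 24)
3G: (34, 24) + (33, 3). λ = (3 - 24)/(33 - 34) ≡ 16/36 mod 37. 36⁻¹ ≡ 36 (mod 37) since 36·36 = 1296 ≡ 1, so λ ≡ 21.
  x = λ² - 34 - 33 = 441 - 67 ≡ 4; y = λ·(34 - 4) - 24 ≡ 14. → (4, 14)
4G: (4, 14) + (33, 3). λ = (3 - 14)/(33 - 4) ≡ 26/29 mod 37. 29⁻¹ ≡ 23 (mod 37), so λ ≡ 6.
  x = λ² - 4 - 33 = 36 - 37 ≡ 36; y = λ·(4 - 36) - 14 ≡ 16. → (36, 16)
5G: (36, 16) + (33, 3). λ = (3 - 16)/(33 - 36) ≡ 24/34 mod 37. 34⁻¹ ≡ 12 (mod 37) since 34·12 = 408 ≡ 1, so λ ≡ 29.
  x = λ² - 36 - 33 = 841 - 69 ≡ 32; y = λ·(36 - 32) - 16 ≡ 26. → (32, 26)
6G: (32, 26) + (33, 3). λ = (3 - 26)/(33 - 32) ≡ 14/1 mod 37. 1⁻¹ ≡ 1 (mod 37), so λ ≡ 14.
  x = λ² - 32 - 33 = 196 - 65 ≡ 20; y = λ·(32 - 20) - 26 ≡ 31. → (20, 31)
7G: (20, 31) + (33, 3). λ = (3 - 31)/(33 - 20) ≡ 9/13 mod 37. 13⁻¹ ≡ 20 (mod 37) since 13·20 = 260 ≡ 1, so λ ≡ 32.
  x = λ² - 20 - 33 = 1024 - 53 ≡ 9; y = λ·(20 - 9) - 31 ≡ 25. → (9, 25)

(9, 25)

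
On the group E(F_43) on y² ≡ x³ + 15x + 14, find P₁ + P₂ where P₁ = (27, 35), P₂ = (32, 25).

(27, 35) + (32, 25). λ = (25 - 35)/(32 - 27) ≡ 33/5 mod 43. 5⁻¹ ≡ 26 (mod 43) since 5·26 = 130 ≡ 1, so λ ≡ 41.
  x = λ² - 27 - 32 = 1681 - 59 ≡ 31; y = λ·(27 - 31) - 35 ≡ 16. → (31, 16)

(31, 16)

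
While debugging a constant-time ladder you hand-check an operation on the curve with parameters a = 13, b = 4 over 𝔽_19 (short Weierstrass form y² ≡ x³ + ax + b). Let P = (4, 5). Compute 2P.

(18, 16)

tangent at (4, 5): λ = (3·4² + 13)/(2·5) ≡ 4/10. 10⁻¹ ≡ 2 (mod 19), so λ ≡ 4·2 ≡ 8.
  x = λ² - 4 - 4 = 64 - 8 ≡ 18; y = λ·(4 - 18) - 5 ≡ 16. → (18, 16)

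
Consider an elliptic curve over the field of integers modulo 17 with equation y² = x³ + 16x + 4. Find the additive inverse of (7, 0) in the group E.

-(7, 0) = (7, -0 mod 17) = (7, 0).

(7, 0)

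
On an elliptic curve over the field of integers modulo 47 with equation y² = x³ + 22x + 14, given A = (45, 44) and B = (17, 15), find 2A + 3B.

First 2A:
Repeated addition: build up to 2A.
2A: tangent at (45, 44): λ = (3·45² + 22)/(2·44) ≡ 34/41. 41⁻¹ ≡ 39 (mod 47), so λ ≡ 34·39 ≡ 10.
  x = λ² - 45 - 45 = 100 - 90 ≡ 10; y = λ·(45 - 10) - 44 ≡ 24. → (10, 24)
2A = (10, 24).
Next 3B:
Repeated addition: build up to 3B.
2B: tangent at (17, 15): λ = (3·17² + 22)/(2·15) ≡ 43/30. 30⁻¹ ≡ 11 (mod 47) since 30·11 = 330 ≡ 1, so λ ≡ 43·11 ≡ 3.
  x = λ² - 17 - 17 = 9 - 34 ≡ 22; y = λ·(17 - 22) - 15 ≡ 17. → (22, 17)
3B: (22, 17) + (17, 15). λ = (15 - 17)/(17 - 22) ≡ 45/42 mod 47. 42⁻¹ ≡ 28 (mod 47) since 42·28 = 1176 ≡ 1, so λ ≡ 38.
  x = λ² - 22 - 17 = 1444 - 39 ≡ 42; y = λ·(22 - 42) - 17 ≡ 22. → (42, 22)
3B = (42, 22).
Finally 2A + 3B:
(10, 24) + (42, 22). λ = (22 - 24)/(42 - 10) ≡ 45/32 mod 47. 32⁻¹ ≡ 25 (mod 47), so λ ≡ 44.
  x = λ² - 10 - 42 = 1936 - 52 ≡ 4; y = λ·(10 - 4) - 24 ≡ 5. → (4, 5)

(4, 5)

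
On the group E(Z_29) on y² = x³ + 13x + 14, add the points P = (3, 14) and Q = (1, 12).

(3, 14) + (1, 12). λ = (12 - 14)/(1 - 3) ≡ 27/27 mod 29. 27⁻¹ ≡ 14 (mod 29), so λ ≡ 1.
  x = λ² - 3 - 1 = 1 - 4 ≡ 26; y = λ·(3 - 26) - 14 ≡ 21. → (26, 21)

(26, 21)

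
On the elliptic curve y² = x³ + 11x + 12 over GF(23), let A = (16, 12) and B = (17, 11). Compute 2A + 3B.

(3, 7)

First 2A:
Repeated addition: build up to 2A.
2A: tangent at (16, 12): λ = (3·16² + 11)/(2·12) ≡ 20/1. 1⁻¹ ≡ 1 (mod 23), so λ ≡ 20·1 ≡ 20.
  x = λ² - 16 - 16 = 400 - 32 ≡ 0; y = λ·(16 - 0) - 12 ≡ 9. → (0, 9)
2A = (0, 9).
Next 3B:
Repeated addition: build up to 3B.
2B: tangent at (17, 11): λ = (3·17² + 11)/(2·11) ≡ 4/22. 22⁻¹ ≡ 22 (mod 23), so λ ≡ 4·22 ≡ 19.
  x = λ² - 17 - 17 = 361 - 34 ≡ 5; y = λ·(17 - 5) - 11 ≡ 10. → (5, 10)
3B: (5, 10) + (17, 11). λ = (11 - 10)/(17 - 5) ≡ 1/12 mod 23. 12⁻¹ ≡ 2 (mod 23) since 12·2 = 24 ≡ 1, so λ ≡ 2.
  x = λ² - 5 - 17 = 4 - 22 ≡ 5; y = λ·(5 - 5) - 10 ≡ 13. → (5, 13)
3B = (5, 13).
Finally 2A + 3B:
(0, 9) + (5, 13). λ = (13 - 9)/(5 - 0) ≡ 4/5 mod 23. 5⁻¹ ≡ 14 (mod 23), so λ ≡ 10.
  x = λ² - 0 - 5 = 100 - 5 ≡ 3; y = λ·(0 - 3) - 9 ≡ 7. → (3, 7)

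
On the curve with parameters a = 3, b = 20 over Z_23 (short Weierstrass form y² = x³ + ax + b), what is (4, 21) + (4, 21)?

(18, 8)

tangent at (4, 21): λ = (3·4² + 3)/(2·21) ≡ 5/19. 19⁻¹ ≡ 17 (mod 23) since 19·17 = 323 ≡ 1, so λ ≡ 5·17 ≡ 16.
  x = λ² - 4 - 4 = 256 - 8 ≡ 18; y = λ·(4 - 18) - 21 ≡ 8. → (18, 8)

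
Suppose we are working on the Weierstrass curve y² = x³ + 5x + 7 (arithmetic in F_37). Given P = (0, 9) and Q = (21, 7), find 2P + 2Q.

First 2P:
Repeated addition: build up to 2P.
2P: tangent at (0, 9): λ = (3·0² + 5)/(2·9) ≡ 5/18. 18⁻¹ ≡ 35 (mod 37) since 18·35 = 630 ≡ 1, so λ ≡ 5·35 ≡ 27.
  x = λ² - 0 - 0 = 729 - 0 ≡ 26; y = λ·(0 - 26) - 9 ≡ 29. → (26, 29)
2P = (26, 29).
Next 2Q:
Repeated addition: build up to 2Q.
2Q: tangent at (21, 7): λ = (3·21² + 5)/(2·7) ≡ 33/14. 14⁻¹ ≡ 8 (mod 37), so λ ≡ 33·8 ≡ 5.
  x = λ² - 21 - 21 = 25 - 42 ≡ 20; y = λ·(21 - 20) - 7 ≡ 35. → (20, 35)
2Q = (20, 35).
Finally 2P + 2Q:
(26, 29) + (20, 35). λ = (35 - 29)/(20 - 26) ≡ 6/31 mod 37. 31⁻¹ ≡ 6 (mod 37), so λ ≡ 36.
  x = λ² - 26 - 20 = 1296 - 46 ≡ 29; y = λ·(26 - 29) - 29 ≡ 11. → (29, 11)

(29, 11)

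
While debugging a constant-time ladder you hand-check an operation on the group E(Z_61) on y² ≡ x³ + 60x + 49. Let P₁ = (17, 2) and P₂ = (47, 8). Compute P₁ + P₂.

(17, 2) + (47, 8). λ = (8 - 2)/(47 - 17) ≡ 6/30 mod 61. 30⁻¹ ≡ 59 (mod 61), so λ ≡ 49.
  x = λ² - 17 - 47 = 2401 - 64 ≡ 19; y = λ·(17 - 19) - 2 ≡ 22. → (19, 22)

(19, 22)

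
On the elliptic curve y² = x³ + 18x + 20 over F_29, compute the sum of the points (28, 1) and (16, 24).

(7, 24)

(28, 1) + (16, 24). λ = (24 - 1)/(16 - 28) ≡ 23/17 mod 29. 17⁻¹ ≡ 12 (mod 29), so λ ≡ 15.
  x = λ² - 28 - 16 = 225 - 44 ≡ 7; y = λ·(28 - 7) - 1 ≡ 24. → (7, 24)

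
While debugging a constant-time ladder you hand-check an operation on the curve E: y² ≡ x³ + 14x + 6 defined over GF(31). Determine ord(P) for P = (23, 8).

2P: tangent at (23, 8): λ = (3·23² + 14)/(2·8) ≡ 20/16. 16⁻¹ ≡ 2 (mod 31), so λ ≡ 20·2 ≡ 9.
  x = λ² - 23 - 23 = 81 - 46 ≡ 4; y = λ·(23 - 4) - 8 ≡ 8. → (4, 8)
3P: (4, 8) + (23, 8). λ = (8 - 8)/(23 - 4) ≡ 0/19 mod 31. 19⁻¹ ≡ 18 (mod 31), so λ ≡ 0.
  x = λ² - 4 - 23 = 0 - 27 ≡ 4; y = λ·(4 - 4) - 8 ≡ 23. → (4, 23)
4P: (4, 23) + (23, 8). λ = (8 - 23)/(23 - 4) ≡ 16/19 mod 31. 19⁻¹ ≡ 18 (mod 31) since 19·18 = 342 ≡ 1, so λ ≡ 9.
  x = λ² - 4 - 23 = 81 - 27 ≡ 23; y = λ·(4 - 23) - 23 ≡ 23. → (23, 23)
5P: (23, 23) + (23, 8): same x and y₁ ≡ -y₂, so the sum is O.
5P = O, so the order is 5.

5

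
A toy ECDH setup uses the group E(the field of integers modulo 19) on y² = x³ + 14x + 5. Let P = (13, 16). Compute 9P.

(9, 10)

Repeated addition: build up to 9P.
2P: tangent at (13, 16): λ = (3·13² + 14)/(2·16) ≡ 8/13. 13⁻¹ ≡ 3 (mod 19) since 13·3 = 39 ≡ 1, so λ ≡ 8·3 ≡ 5.
  x = λ² - 13 - 13 = 25 - 26 ≡ 18; y = λ·(13 - 18) - 16 ≡ 16. → (18, 16)
3P: (18, 16) + (13, 16). λ = (16 - 16)/(13 - 18) ≡ 0/14 mod 19. 14⁻¹ ≡ 15 (mod 19), so λ ≡ 0.
  x = λ² - 18 - 13 = 0 - 31 ≡ 7; y = λ·(18 - 7) - 16 ≡ 3. → (7, 3)
4P: (7, 3) + (13, 16). λ = (16 - 3)/(13 - 7) ≡ 13/6 mod 19. 6⁻¹ ≡ 16 (mod 19) since 6·16 = 96 ≡ 1, so λ ≡ 18.
  x = λ² - 7 - 13 = 324 - 20 ≡ 0; y = λ·(7 - 0) - 3 ≡ 9. → (0, 9)
5P: (0, 9) + (13, 16). λ = (16 - 9)/(13 - 0) ≡ 7/13 mod 19. 13⁻¹ ≡ 3 (mod 19), so λ ≡ 2.
  x = λ² - 0 - 13 = 4 - 13 ≡ 10; y = λ·(0 - 10) - 9 ≡ 9. → (10, 9)
6P: (10, 9) + (13, 16). λ = (16 - 9)/(13 - 10) ≡ 7/3 mod 19. 3⁻¹ ≡ 13 (mod 19), so λ ≡ 15.
  x = λ² - 10 - 13 = 225 - 23 ≡ 12; y = λ·(10 - 12) - 9 ≡ 18. → (12, 18)
7P: (12, 18) + (13, 16). λ = (16 - 18)/(13 - 12) ≡ 17/1 mod 19. 1⁻¹ ≡ 1 (mod 19), so λ ≡ 17.
  x = λ² - 12 - 13 = 289 - 25 ≡ 17; y = λ·(12 - 17) - 18 ≡ 11. → (17, 11)
8P: (17, 11) + (13, 16). λ = (16 - 11)/(13 - 17) ≡ 5/15 mod 19. 15⁻¹ ≡ 14 (mod 19), so λ ≡ 13.
  x = λ² - 17 - 13 = 169 - 30 ≡ 6; y = λ·(17 - 6) - 11 ≡ 18. → (6, 18)
9P: (6, 18) + (13, 16). λ = (16 - 18)/(13 - 6) ≡ 17/7 mod 19. 7⁻¹ ≡ 11 (mod 19) since 7·11 = 77 ≡ 1, so λ ≡ 16.
  x = λ² - 6 - 13 = 256 - 19 ≡ 9; y = λ·(6 - 9) - 18 ≡ 10. → (9, 10)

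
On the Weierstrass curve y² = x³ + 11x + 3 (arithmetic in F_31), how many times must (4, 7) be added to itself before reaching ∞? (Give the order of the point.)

2P: tangent at (4, 7): λ = (3·4² + 11)/(2·7) ≡ 28/14. 14⁻¹ ≡ 20 (mod 31) since 14·20 = 280 ≡ 1, so λ ≡ 28·20 ≡ 2.
  x = λ² - 4 - 4 = 4 - 8 ≡ 27; y = λ·(4 - 27) - 7 ≡ 9. → (27, 9)
3P: (27, 9) + (4, 7). λ = (7 - 9)/(4 - 27) ≡ 29/8 mod 31. 8⁻¹ ≡ 4 (mod 31), so λ ≡ 23.
  x = λ² - 27 - 4 = 529 - 31 ≡ 2; y = λ·(27 - 2) - 9 ≡ 8. → (2, 8)
4P: (2, 8) + (4, 7). λ = (7 - 8)/(4 - 2) ≡ 30/2 mod 31. 2⁻¹ ≡ 16 (mod 31), so λ ≡ 15.
  x = λ² - 2 - 4 = 225 - 6 ≡ 2; y = λ·(2 - 2) - 8 ≡ 23. → (2, 23)
5P: (2, 23) + (4, 7). λ = (7 - 23)/(4 - 2) ≡ 15/2 mod 31. 2⁻¹ ≡ 16 (mod 31) since 2·16 = 32 ≡ 1, so λ ≡ 23.
  x = λ² - 2 - 4 = 529 - 6 ≡ 27; y = λ·(2 - 27) - 23 ≡ 22. → (27, 22)
6P: (27, 22) + (4, 7). λ = (7 - 22)/(4 - 27) ≡ 16/8 mod 31. 8⁻¹ ≡ 4 (mod 31), so λ ≡ 2.
  x = λ² - 27 - 4 = 4 - 31 ≡ 4; y = λ·(27 - 4) - 22 ≡ 24. → (4, 24)
7P: (4, 24) + (4, 7): same x and y₁ ≡ -y₂, so the sum is ∞.
7P = ∞, so the order is 7.

7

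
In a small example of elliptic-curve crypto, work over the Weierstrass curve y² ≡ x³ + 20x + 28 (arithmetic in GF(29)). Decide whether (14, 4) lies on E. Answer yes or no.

no

y² = 4² ≡ 16; x³ + 20x + 28 = 3052 ≡ 7 (mod 29). 16 ≠ 7.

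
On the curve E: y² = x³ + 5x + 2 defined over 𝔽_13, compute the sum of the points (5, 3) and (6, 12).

(5, 10)

(5, 3) + (6, 12). λ = (12 - 3)/(6 - 5) ≡ 9/1 mod 13. 1⁻¹ ≡ 1 (mod 13) since 1·1 = 1 ≡ 1, so λ ≡ 9.
  x = λ² - 5 - 6 = 81 - 11 ≡ 5; y = λ·(5 - 5) - 3 ≡ 10. → (5, 10)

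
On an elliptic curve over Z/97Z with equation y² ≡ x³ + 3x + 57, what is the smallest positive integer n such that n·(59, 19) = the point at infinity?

2P: tangent at (59, 19): λ = (3·59² + 3)/(2·19) ≡ 67/38. 38⁻¹ ≡ 23 (mod 97) since 38·23 = 874 ≡ 1, so λ ≡ 67·23 ≡ 86.
  x = λ² - 59 - 59 = 7396 - 118 ≡ 3; y = λ·(59 - 3) - 19 ≡ 44. → (3, 44)
3P: (3, 44) + (59, 19). λ = (19 - 44)/(59 - 3) ≡ 72/56 mod 97. 56⁻¹ ≡ 26 (mod 97), so λ ≡ 29.
  x = λ² - 3 - 59 = 841 - 62 ≡ 3; y = λ·(3 - 3) - 44 ≡ 53. → (3, 53)
4P: (3, 53) + (59, 19). λ = (19 - 53)/(59 - 3) ≡ 63/56 mod 97. 56⁻¹ ≡ 26 (mod 97) since 56·26 = 1456 ≡ 1, so λ ≡ 86.
  x = λ² - 3 - 59 = 7396 - 62 ≡ 59; y = λ·(3 - 59) - 53 ≡ 78. → (59, 78)
5P: (59, 78) + (59, 19): same x and y₁ ≡ -y₂, so the sum is the point at infinity.
5P = the point at infinity, so the order is 5.

5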